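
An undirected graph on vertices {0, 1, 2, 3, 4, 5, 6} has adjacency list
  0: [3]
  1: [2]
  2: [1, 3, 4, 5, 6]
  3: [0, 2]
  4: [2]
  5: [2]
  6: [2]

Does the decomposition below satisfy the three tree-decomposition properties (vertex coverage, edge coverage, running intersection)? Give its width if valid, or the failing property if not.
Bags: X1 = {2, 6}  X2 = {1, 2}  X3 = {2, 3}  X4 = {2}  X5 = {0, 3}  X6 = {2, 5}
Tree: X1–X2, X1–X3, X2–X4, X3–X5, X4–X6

No — vertex 4 appears in no bag.

A tree decomposition must satisfy three properties: every vertex lies in some bag; for every edge, both endpoints lie together in some bag; and for every vertex, the bags containing it form a connected subtree. Here vertex 4 appears in no bag, so the decomposition is invalid.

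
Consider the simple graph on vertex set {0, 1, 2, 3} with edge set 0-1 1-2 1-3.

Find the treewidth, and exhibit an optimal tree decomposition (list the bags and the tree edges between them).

Treewidth 1.
Bags: B1 = {0, 1}  B2 = {1, 2}  B3 = {1, 3}
Tree: B1–B2, B1–B3

Each bag holds 2 vertices, so the decomposition has width 1, which upper-bounds the treewidth. Any graph with an edge has treewidth ≥ 1, and G has the edge 0–1. Combining the bounds, tw(G) = 1.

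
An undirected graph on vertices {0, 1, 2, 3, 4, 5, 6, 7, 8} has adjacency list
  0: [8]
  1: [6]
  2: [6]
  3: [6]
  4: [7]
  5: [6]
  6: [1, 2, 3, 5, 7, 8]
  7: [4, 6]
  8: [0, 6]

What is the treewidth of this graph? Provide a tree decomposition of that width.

Each bag holds 2 vertices, so the decomposition has width 1, which upper-bounds the treewidth. Any graph with an edge has treewidth ≥ 1, and G has the edge 8–6. Hence tw(G) = 1 exactly.

Treewidth 1.
One optimal decomposition is:
Bags: B1 = {6, 8}  B2 = {1, 6}  B3 = {5, 6}  B4 = {0, 8}  B5 = {3, 6}  B6 = {6, 7}  B7 = {2, 6}  B8 = {4, 7}
Tree: B1–B2, B1–B3, B1–B4, B2–B5, B2–B6, B1–B7, B6–B8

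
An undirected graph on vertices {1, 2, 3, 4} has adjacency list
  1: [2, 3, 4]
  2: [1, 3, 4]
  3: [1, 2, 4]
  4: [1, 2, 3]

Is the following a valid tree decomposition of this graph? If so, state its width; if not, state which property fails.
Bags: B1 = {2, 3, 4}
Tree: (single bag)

No — vertex 1 appears in no bag.

A tree decomposition must satisfy three properties: every vertex lies in some bag; for every edge, both endpoints lie together in some bag; and for every vertex, the bags containing it form a connected subtree. Here vertex 1 appears in no bag, so the decomposition is invalid.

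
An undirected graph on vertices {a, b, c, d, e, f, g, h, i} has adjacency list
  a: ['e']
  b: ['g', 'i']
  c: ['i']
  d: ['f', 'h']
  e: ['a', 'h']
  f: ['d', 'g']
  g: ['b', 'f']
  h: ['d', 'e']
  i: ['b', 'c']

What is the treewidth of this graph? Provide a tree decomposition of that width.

The largest bag has 2 vertices, giving width 1; this decomposition certifies tw(G) ≤ 1. Any graph with an edge has treewidth ≥ 1, and G has the edge c–i. Hence tw(G) = 1 exactly.

Treewidth 1.
Bags: B1 = {c, i}  B2 = {b, i}  B3 = {b, g}  B4 = {f, g}  B5 = {d, f}  B6 = {d, h}  B7 = {e, h}  B8 = {a, e}
Tree: B1–B2, B2–B3, B3–B4, B4–B5, B5–B6, B6–B7, B7–B8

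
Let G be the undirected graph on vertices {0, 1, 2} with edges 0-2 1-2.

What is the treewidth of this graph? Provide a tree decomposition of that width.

The largest bag has 2 vertices, giving width 1; this decomposition certifies tw(G) ≤ 1. G has an edge, so its treewidth is at least 1. Combining the bounds, tw(G) = 1.

Treewidth 1.
Bags: B1 = {0, 2}  B2 = {1, 2}
Tree: B1–B2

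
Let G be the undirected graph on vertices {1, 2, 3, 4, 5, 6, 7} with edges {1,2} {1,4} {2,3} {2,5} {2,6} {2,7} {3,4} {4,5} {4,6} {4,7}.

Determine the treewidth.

A width-2 tree decomposition is:
Bags: B1 = {2, 3, 4}  B2 = {2, 4, 6}  B3 = {2, 4, 7}  B4 = {1, 2, 4}  B5 = {2, 4, 5}
Tree: B1–B2, B2–B3, B3–B4, B4–B5
The largest bag has 3 vertices, giving width 2; this decomposition certifies tw(G) ≤ 2. For the lower bound, G contains the cycle 2–3–4–6–2, so G is not a forest; only forests have treewidth ≤ 1, hence tw(G) ≥ 2. Hence tw(G) = 2 exactly.

2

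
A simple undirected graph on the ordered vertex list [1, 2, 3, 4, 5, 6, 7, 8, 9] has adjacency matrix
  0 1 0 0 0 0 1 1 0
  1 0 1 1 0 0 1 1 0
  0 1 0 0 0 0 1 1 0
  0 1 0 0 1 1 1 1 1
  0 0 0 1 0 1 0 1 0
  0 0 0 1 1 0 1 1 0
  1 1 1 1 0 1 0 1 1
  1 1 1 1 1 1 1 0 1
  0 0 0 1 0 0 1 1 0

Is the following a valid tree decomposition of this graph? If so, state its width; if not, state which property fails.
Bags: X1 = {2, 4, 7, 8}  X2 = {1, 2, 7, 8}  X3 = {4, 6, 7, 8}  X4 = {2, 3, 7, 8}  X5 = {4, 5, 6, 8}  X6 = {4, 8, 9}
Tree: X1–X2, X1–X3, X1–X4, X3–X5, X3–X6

A tree decomposition must satisfy three properties: every vertex lies in some bag; for every edge, both endpoints lie together in some bag; and for every vertex, the bags containing it form a connected subtree. Here edge (7,9) lies in no bag, so the decomposition is invalid.

No — edge (7,9) lies in no bag.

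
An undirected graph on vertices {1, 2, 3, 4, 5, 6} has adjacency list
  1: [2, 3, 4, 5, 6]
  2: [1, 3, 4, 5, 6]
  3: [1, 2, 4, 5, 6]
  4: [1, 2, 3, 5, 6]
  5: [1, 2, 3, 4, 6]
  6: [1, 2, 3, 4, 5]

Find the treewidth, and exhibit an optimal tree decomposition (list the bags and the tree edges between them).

Treewidth 5.
One optimal decomposition is:
Bags: B1 = {1, 2, 3, 4, 5, 6}
Tree: (single bag)

A single bag containing all 6 vertices is trivially a valid decomposition of width 5. For the lower bound, the 6 vertices {1, 2, 3, 4, 5, 6} are pairwise adjacent, and any tree decomposition puts a clique entirely inside one bag — forcing width ≥ 5. Therefore the treewidth is 5.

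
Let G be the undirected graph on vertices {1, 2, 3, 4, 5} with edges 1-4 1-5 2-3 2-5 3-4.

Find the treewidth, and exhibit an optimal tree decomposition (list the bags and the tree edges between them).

Every bag has size at most 3, so the width is 3 − 1 = 2 and tw(G) ≤ 2. The edges 5–2–3–4–1–5 form a cycle, so G is not a tree and its treewidth is at least 2. Hence tw(G) = 2 exactly.

Treewidth 2.
One optimal decomposition is:
Bags: B1 = {2, 3, 5}  B2 = {3, 4, 5}  B3 = {1, 4, 5}
Tree: B1–B2, B2–B3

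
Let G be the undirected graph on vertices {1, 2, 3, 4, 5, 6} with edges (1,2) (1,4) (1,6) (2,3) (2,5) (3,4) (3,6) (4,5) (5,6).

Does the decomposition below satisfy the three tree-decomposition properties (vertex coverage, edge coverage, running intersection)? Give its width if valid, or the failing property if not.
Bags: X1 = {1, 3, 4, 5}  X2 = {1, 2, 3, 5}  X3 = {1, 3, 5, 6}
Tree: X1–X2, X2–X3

Checking the three conditions: (i) the bags cover all of {1, 2, 3, 4, 5, 6}; (ii) for each edge, some bag contains both endpoints; (iii) the bags containing any fixed vertex form a subtree. All hold, so the decomposition is valid with width 4 − 1 = 3.

Yes; width 3.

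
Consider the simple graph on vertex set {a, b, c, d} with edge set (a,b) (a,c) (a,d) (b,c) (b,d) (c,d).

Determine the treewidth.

3

A width-3 tree decomposition is:
Bags: B1 = {a, b, c, d}
Tree: (single bag)
With just one bag of size 4, the width is 4 − 1 = 3, so tw(G) ≤ 3. On the other hand G contains the 4-clique {a, b, c, d}. A clique must lie in a single bag of any decomposition, so no decomposition can have width below 3. The upper and lower bounds meet at 3, so that is the treewidth.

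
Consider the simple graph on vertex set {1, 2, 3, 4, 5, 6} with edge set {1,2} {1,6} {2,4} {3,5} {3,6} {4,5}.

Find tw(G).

2

A width-2 tree decomposition is:
Bags: B1 = {3, 4, 5}  B2 = {2, 3, 4}  B3 = {1, 2, 3}  B4 = {1, 3, 6}
Tree: B1–B2, B2–B3, B3–B4
Each bag holds 3 vertices, so the decomposition has width 2, which upper-bounds the treewidth. Since 3–5–4–2–1–6–3 is a cycle in G, G is not acyclic. Forests are exactly the graphs of treewidth ≤ 1, so tw(G) ≥ 2. Hence tw(G) = 2 exactly.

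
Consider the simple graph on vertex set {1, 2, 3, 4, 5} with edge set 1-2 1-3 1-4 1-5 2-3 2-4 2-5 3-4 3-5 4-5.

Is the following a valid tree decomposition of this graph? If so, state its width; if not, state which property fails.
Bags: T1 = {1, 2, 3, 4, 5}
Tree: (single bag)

Checking the three conditions: (i) the bags cover all of {1, 2, 3, 4, 5}; (ii) for each edge, some bag contains both endpoints; (iii) the bags containing any fixed vertex form a subtree. All hold, so the decomposition is valid with width 5 − 1 = 4.

Yes; width 4.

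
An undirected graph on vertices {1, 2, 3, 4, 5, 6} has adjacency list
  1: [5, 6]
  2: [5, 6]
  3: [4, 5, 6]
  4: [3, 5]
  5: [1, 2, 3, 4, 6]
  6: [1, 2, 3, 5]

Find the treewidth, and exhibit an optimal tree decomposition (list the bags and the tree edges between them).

Treewidth 2.
One optimal decomposition is:
Bags: B1 = {2, 5, 6}  B2 = {1, 5, 6}  B3 = {3, 5, 6}  B4 = {3, 4, 5}
Tree: B1–B2, B2–B3, B3–B4

The largest bag has 3 vertices, giving width 2; this decomposition certifies tw(G) ≤ 2. For the lower bound, the 3 vertices {3, 4, 5} are pairwise adjacent, and any tree decomposition puts a clique entirely inside one bag — forcing width ≥ 2. The upper and lower bounds meet at 2, so that is the treewidth.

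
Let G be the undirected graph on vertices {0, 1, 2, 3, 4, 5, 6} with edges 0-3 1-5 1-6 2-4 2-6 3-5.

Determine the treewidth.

A width-1 tree decomposition is:
Bags: B1 = {2, 4}  B2 = {2, 6}  B3 = {1, 6}  B4 = {1, 5}  B5 = {3, 5}  B6 = {0, 3}
Tree: B1–B2, B2–B3, B3–B4, B4–B5, B5–B6
The largest bag has 2 vertices, giving width 1; this decomposition certifies tw(G) ≤ 1. Since G has at least one edge (e.g. 4–2), it is not an edgeless graph, so tw(G) ≥ 1. Combining the bounds, tw(G) = 1.

1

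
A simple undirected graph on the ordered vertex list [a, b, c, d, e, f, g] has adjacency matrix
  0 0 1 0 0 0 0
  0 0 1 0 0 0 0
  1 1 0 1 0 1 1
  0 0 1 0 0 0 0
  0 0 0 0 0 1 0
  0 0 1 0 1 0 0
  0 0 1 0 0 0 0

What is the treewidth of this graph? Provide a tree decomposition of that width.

The largest bag has 2 vertices, giving width 1; this decomposition certifies tw(G) ≤ 1. Any graph with an edge has treewidth ≥ 1, and G has the edge b–c. Hence tw(G) = 1 exactly.

Treewidth 1.
One optimal decomposition is:
Bags: B1 = {b, c}  B2 = {c, d}  B3 = {c, f}  B4 = {e, f}  B5 = {a, c}  B6 = {c, g}
Tree: B1–B2, B2–B3, B3–B4, B2–B5, B1–B6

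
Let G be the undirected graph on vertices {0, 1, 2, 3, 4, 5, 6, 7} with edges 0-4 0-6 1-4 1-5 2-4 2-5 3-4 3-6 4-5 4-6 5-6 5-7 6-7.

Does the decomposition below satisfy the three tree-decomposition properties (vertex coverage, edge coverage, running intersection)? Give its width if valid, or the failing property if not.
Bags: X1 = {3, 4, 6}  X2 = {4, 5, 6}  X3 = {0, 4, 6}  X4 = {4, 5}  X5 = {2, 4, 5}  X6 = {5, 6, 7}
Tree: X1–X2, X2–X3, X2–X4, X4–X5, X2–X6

No — vertex 1 appears in no bag.

A tree decomposition must satisfy three properties: every vertex lies in some bag; for every edge, both endpoints lie together in some bag; and for every vertex, the bags containing it form a connected subtree. Here vertex 1 appears in no bag, so the decomposition is invalid.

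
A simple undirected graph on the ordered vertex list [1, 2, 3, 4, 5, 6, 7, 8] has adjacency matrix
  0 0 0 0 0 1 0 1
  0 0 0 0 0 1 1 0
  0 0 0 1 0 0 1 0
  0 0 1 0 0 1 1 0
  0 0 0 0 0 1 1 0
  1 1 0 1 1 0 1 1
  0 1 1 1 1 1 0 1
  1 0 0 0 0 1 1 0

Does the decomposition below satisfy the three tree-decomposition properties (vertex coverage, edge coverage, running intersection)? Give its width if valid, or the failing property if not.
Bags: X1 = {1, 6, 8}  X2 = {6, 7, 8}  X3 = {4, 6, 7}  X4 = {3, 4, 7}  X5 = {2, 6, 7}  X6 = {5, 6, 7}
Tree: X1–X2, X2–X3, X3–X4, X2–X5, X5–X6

Yes; width 2.

Every vertex of G appears in some bag (union = {1, 2, 3, 4, 5, 6, 7, 8}); every edge is covered by a bag; and for each vertex v the set of bags containing v is connected in the bag tree. The decomposition is therefore valid. The largest bag has 3 vertices, so the width is 2.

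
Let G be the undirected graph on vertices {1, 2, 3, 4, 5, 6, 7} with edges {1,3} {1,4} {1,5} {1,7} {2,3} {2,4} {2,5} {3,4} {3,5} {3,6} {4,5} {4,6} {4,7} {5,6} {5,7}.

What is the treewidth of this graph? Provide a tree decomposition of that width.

The largest bag has 4 vertices, giving width 3; this decomposition certifies tw(G) ≤ 3. On the other hand G contains the 4-clique {1, 3, 4, 5}. A clique must lie in a single bag of any decomposition, so no decomposition can have width below 3. Therefore the treewidth is 3.

Treewidth 3.
One such decomposition:
Bags: B1 = {1, 3, 4, 5}  B2 = {1, 4, 5, 7}  B3 = {2, 3, 4, 5}  B4 = {3, 4, 5, 6}
Tree: B1–B2, B1–B3, B1–B4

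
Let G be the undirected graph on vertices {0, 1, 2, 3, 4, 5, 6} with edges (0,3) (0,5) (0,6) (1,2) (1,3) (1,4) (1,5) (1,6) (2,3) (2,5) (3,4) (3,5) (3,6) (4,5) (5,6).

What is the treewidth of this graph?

A width-3 tree decomposition is:
Bags: B1 = {1, 3, 5, 6}  B2 = {1, 3, 4, 5}  B3 = {1, 2, 3, 5}  B4 = {0, 3, 5, 6}
Tree: B1–B2, B1–B3, B1–B4
The largest bag has 4 vertices, giving width 3; this decomposition certifies tw(G) ≤ 3. On the other hand G contains the 4-clique {0, 3, 5, 6}. A clique must lie in a single bag of any decomposition, so no decomposition can have width below 3. Combining the bounds, tw(G) = 3.

3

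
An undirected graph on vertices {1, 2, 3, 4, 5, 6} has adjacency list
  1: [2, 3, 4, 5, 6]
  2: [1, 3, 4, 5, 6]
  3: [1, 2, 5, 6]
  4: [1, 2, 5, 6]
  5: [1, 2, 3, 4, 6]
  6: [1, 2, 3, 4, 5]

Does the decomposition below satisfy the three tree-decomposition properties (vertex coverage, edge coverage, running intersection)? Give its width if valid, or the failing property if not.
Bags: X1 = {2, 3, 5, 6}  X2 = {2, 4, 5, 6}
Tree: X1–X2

A tree decomposition must satisfy three properties: every vertex lies in some bag; for every edge, both endpoints lie together in some bag; and for every vertex, the bags containing it form a connected subtree. Here vertex 1 appears in no bag, so the decomposition is invalid.

No — vertex 1 appears in no bag.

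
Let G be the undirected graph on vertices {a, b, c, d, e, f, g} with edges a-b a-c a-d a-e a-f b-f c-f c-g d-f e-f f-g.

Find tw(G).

A width-2 tree decomposition is:
Bags: B1 = {a, c, f}  B2 = {a, e, f}  B3 = {a, d, f}  B4 = {c, f, g}  B5 = {a, b, f}
Tree: B1–B2, B1–B3, B1–B4, B3–B5
The largest bag has 3 vertices, giving width 2; this decomposition certifies tw(G) ≤ 2. Conversely, {c, f, g} is a clique of size 3, and the vertices of any clique must share a bag in every tree decomposition; so some bag has ≥ 3 vertices and tw(G) ≥ 2. Combining the bounds, tw(G) = 2.

2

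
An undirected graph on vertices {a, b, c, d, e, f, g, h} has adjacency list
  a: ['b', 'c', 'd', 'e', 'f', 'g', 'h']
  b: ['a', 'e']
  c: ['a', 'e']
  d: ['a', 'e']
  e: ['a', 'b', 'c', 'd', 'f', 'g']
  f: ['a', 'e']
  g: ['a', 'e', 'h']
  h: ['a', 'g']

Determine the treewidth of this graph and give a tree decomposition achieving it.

Treewidth 2.
One such decomposition:
Bags: B1 = {a, b, e}  B2 = {a, e, f}  B3 = {a, e, g}  B4 = {a, d, e}  B5 = {a, c, e}  B6 = {a, g, h}
Tree: B1–B2, B2–B3, B1–B4, B2–B5, B3–B6

Every bag has size at most 3, so the width is 3 − 1 = 2 and tw(G) ≤ 2. Conversely, {a, d, e} is a clique of size 3, and the vertices of any clique must share a bag in every tree decomposition; so some bag has ≥ 3 vertices and tw(G) ≥ 2. Combining the bounds, tw(G) = 2.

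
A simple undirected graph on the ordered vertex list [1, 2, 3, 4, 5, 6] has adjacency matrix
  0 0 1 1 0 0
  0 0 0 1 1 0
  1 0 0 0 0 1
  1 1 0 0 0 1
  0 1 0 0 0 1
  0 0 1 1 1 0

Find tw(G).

2

A width-2 tree decomposition is:
Bags: B1 = {2, 4, 5}  B2 = {4, 5, 6}  B3 = {1, 4, 6}  B4 = {1, 3, 6}
Tree: B1–B2, B2–B3, B3–B4
The largest bag has 3 vertices, giving width 2; this decomposition certifies tw(G) ≤ 2. Since 2–5–6–4–2 is a cycle in G, G is not acyclic. Forests are exactly the graphs of treewidth ≤ 1, so tw(G) ≥ 2. Therefore the treewidth is 2.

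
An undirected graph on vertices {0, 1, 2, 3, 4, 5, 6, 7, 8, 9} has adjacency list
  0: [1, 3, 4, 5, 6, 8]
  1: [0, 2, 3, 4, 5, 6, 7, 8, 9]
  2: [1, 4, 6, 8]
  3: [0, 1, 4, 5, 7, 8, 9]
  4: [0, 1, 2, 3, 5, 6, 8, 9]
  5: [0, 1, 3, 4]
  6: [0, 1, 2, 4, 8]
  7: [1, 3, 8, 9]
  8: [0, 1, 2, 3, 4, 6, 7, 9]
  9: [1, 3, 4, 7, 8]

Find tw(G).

4

A width-4 tree decomposition is:
Bags: B1 = {0, 1, 4, 6, 8}  B2 = {0, 1, 3, 4, 8}  B3 = {1, 3, 4, 8, 9}  B4 = {0, 1, 3, 4, 5}  B5 = {1, 3, 7, 8, 9}  B6 = {1, 2, 4, 6, 8}
Tree: B1–B2, B2–B3, B2–B4, B3–B5, B1–B6
Every bag has size at most 5, so the width is 5 − 1 = 4 and tw(G) ≤ 4. Conversely, {0, 1, 3, 4, 8} is a clique of size 5, and the vertices of any clique must share a bag in every tree decomposition; so some bag has ≥ 5 vertices and tw(G) ≥ 4. The upper and lower bounds meet at 4, so that is the treewidth.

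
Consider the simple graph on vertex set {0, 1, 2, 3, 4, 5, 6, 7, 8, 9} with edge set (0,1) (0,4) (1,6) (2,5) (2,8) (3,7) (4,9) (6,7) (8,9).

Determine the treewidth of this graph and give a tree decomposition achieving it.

Treewidth 1.
One such decomposition:
Bags: B1 = {2, 5}  B2 = {2, 8}  B3 = {8, 9}  B4 = {4, 9}  B5 = {0, 4}  B6 = {0, 1}  B7 = {1, 6}  B8 = {6, 7}  B9 = {3, 7}
Tree: B1–B2, B2–B3, B3–B4, B4–B5, B5–B6, B6–B7, B7–B8, B8–B9

Every bag has size at most 2, so the width is 2 − 1 = 1 and tw(G) ≤ 1. Since G has at least one edge (e.g. 5–2), it is not an edgeless graph, so tw(G) ≥ 1. Hence tw(G) = 1 exactly.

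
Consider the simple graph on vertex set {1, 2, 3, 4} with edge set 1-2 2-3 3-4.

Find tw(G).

1

A width-1 tree decomposition is:
Bags: B1 = {2, 3}  B2 = {1, 2}  B3 = {3, 4}
Tree: B1–B2, B1–B3
Each bag holds 2 vertices, so the decomposition has width 1, which upper-bounds the treewidth. Any graph with an edge has treewidth ≥ 1, and G has the edge 2–3. Combining the bounds, tw(G) = 1.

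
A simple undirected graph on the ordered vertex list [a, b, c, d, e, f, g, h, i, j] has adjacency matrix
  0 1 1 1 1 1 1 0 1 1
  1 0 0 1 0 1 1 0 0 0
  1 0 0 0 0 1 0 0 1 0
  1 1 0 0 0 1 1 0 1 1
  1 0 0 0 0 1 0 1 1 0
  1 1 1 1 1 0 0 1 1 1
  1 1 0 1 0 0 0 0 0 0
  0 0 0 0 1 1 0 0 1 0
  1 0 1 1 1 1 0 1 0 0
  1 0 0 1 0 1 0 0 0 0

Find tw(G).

A width-3 tree decomposition is:
Bags: B1 = {a, b, d, f}  B2 = {a, d, f, i}  B3 = {a, d, f, j}  B4 = {a, e, f, i}  B5 = {a, c, f, i}  B6 = {a, b, d, g}  B7 = {e, f, h, i}
Tree: B1–B2, B1–B3, B2–B4, B4–B5, B1–B6, B4–B7
Every bag has size at most 4, so the width is 4 − 1 = 3 and tw(G) ≤ 3. Conversely, {a, b, d, g} is a clique of size 4, and the vertices of any clique must share a bag in every tree decomposition; so some bag has ≥ 4 vertices and tw(G) ≥ 3. Therefore the treewidth is 3.

3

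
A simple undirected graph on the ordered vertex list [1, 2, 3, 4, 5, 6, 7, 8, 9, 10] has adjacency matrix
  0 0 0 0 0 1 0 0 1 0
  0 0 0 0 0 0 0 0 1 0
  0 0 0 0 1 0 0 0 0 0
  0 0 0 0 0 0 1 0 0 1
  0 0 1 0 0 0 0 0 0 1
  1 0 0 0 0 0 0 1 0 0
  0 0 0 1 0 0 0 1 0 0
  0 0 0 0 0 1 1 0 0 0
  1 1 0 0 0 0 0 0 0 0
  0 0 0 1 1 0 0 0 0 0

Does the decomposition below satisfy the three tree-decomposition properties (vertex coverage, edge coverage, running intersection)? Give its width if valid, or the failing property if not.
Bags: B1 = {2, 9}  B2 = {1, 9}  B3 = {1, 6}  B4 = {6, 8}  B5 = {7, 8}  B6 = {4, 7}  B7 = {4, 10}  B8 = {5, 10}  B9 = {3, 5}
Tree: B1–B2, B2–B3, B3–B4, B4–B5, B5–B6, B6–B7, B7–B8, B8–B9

Yes; width 1.

Every vertex of G appears in some bag (union = {1, 2, 3, 4, 5, 6, 7, 8, 9, 10}); every edge is covered by a bag; and for each vertex v the set of bags containing v is connected in the bag tree. The decomposition is therefore valid. The largest bag has 2 vertices, so the width is 1.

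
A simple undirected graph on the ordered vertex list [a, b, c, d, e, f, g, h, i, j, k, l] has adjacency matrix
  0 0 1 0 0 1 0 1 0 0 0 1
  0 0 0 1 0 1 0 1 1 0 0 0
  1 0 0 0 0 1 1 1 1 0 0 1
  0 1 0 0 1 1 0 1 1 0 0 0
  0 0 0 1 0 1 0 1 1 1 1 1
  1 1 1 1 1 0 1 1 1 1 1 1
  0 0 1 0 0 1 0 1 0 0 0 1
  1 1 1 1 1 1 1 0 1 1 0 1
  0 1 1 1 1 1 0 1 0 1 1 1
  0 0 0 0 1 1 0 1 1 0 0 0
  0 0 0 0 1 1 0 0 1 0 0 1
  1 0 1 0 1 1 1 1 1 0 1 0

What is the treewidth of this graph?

A width-4 tree decomposition is:
Bags: B1 = {e, f, h, i, l}  B2 = {d, e, f, h, i}  B3 = {e, f, i, k, l}  B4 = {e, f, h, i, j}  B5 = {c, f, h, i, l}  B6 = {c, f, g, h, l}  B7 = {a, c, f, h, l}  B8 = {b, d, f, h, i}
Tree: B1–B2, B1–B3, B2–B4, B1–B5, B5–B6, B6–B7, B2–B8
The largest bag has 5 vertices, giving width 4; this decomposition certifies tw(G) ≤ 4. For the lower bound, the 5 vertices {c, f, g, h, l} are pairwise adjacent, and any tree decomposition puts a clique entirely inside one bag — forcing width ≥ 4. Combining the bounds, tw(G) = 4.

4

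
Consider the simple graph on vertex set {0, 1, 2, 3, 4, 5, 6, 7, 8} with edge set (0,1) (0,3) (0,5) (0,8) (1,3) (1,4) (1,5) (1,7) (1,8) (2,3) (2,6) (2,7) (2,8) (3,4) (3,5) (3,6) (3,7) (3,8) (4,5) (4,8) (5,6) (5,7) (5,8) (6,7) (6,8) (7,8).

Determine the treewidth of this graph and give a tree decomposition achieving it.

Every bag has size at most 5, so the width is 5 − 1 = 4 and tw(G) ≤ 4. Conversely, {2, 3, 6, 7, 8} is a clique of size 5, and the vertices of any clique must share a bag in every tree decomposition; so some bag has ≥ 5 vertices and tw(G) ≥ 4. Therefore the treewidth is 4.

Treewidth 4.
One such decomposition:
Bags: B1 = {1, 3, 5, 7, 8}  B2 = {1, 3, 4, 5, 8}  B3 = {3, 5, 6, 7, 8}  B4 = {2, 3, 6, 7, 8}  B5 = {0, 1, 3, 5, 8}
Tree: B1–B2, B1–B3, B3–B4, B2–B5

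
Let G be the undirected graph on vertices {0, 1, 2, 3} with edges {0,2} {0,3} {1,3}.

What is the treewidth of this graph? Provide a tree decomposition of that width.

Treewidth 1.
One such decomposition:
Bags: B1 = {1, 3}  B2 = {0, 3}  B3 = {0, 2}
Tree: B1–B2, B2–B3

The largest bag has 2 vertices, giving width 1; this decomposition certifies tw(G) ≤ 1. G has an edge, so its treewidth is at least 1. The upper and lower bounds meet at 1, so that is the treewidth.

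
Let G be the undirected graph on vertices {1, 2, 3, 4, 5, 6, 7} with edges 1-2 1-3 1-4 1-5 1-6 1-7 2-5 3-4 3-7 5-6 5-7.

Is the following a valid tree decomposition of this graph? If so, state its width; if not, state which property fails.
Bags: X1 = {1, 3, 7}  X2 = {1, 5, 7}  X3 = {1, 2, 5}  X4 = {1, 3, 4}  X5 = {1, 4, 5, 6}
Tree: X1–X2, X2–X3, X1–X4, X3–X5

A tree decomposition must satisfy three properties: every vertex lies in some bag; for every edge, both endpoints lie together in some bag; and for every vertex, the bags containing it form a connected subtree. Here bags containing vertex 4 are not connected in the tree, so the decomposition is invalid.

No — bags containing vertex 4 are not connected in the tree.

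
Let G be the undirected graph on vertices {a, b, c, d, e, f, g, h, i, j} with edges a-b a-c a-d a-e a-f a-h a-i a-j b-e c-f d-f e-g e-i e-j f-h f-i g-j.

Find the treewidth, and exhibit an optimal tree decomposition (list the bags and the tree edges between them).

The largest bag has 3 vertices, giving width 2; this decomposition certifies tw(G) ≤ 2. For the lower bound, the 3 vertices {e, g, j} are pairwise adjacent, and any tree decomposition puts a clique entirely inside one bag — forcing width ≥ 2. Therefore the treewidth is 2.

Treewidth 2.
One such decomposition:
Bags: B1 = {a, f, i}  B2 = {a, d, f}  B3 = {a, e, i}  B4 = {a, c, f}  B5 = {a, e, j}  B6 = {a, b, e}  B7 = {a, f, h}  B8 = {e, g, j}
Tree: B1–B2, B1–B3, B1–B4, B3–B5, B3–B6, B4–B7, B5–B8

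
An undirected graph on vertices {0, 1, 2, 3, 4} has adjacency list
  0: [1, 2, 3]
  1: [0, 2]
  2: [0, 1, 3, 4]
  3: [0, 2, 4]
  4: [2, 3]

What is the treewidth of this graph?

2

A width-2 tree decomposition is:
Bags: B1 = {0, 2, 3}  B2 = {2, 3, 4}  B3 = {0, 1, 2}
Tree: B1–B2, B1–B3
Each bag holds 3 vertices, so the decomposition has width 2, which upper-bounds the treewidth. For the lower bound, the 3 vertices {0, 1, 2} are pairwise adjacent, and any tree decomposition puts a clique entirely inside one bag — forcing width ≥ 2. Therefore the treewidth is 2.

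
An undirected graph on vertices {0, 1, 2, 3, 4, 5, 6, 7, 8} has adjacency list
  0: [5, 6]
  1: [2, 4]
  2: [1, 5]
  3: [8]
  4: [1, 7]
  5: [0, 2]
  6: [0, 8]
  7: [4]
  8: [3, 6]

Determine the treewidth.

1

A width-1 tree decomposition is:
Bags: B1 = {4, 7}  B2 = {1, 4}  B3 = {1, 2}  B4 = {2, 5}  B5 = {0, 5}  B6 = {0, 6}  B7 = {6, 8}  B8 = {3, 8}
Tree: B1–B2, B2–B3, B3–B4, B4–B5, B5–B6, B6–B7, B7–B8
Each bag holds 2 vertices, so the decomposition has width 1, which upper-bounds the treewidth. Any graph with an edge has treewidth ≥ 1, and G has the edge 7–4. The upper and lower bounds meet at 1, so that is the treewidth.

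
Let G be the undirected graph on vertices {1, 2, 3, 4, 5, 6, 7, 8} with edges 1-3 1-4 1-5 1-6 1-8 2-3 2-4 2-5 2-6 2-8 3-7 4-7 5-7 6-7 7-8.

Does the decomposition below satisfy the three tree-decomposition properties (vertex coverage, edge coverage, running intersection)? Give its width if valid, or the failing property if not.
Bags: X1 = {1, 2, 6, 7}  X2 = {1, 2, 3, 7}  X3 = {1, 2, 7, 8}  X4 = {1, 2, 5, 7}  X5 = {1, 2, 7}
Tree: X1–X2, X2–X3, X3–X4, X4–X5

No — vertex 4 appears in no bag.

A tree decomposition must satisfy three properties: every vertex lies in some bag; for every edge, both endpoints lie together in some bag; and for every vertex, the bags containing it form a connected subtree. Here vertex 4 appears in no bag, so the decomposition is invalid.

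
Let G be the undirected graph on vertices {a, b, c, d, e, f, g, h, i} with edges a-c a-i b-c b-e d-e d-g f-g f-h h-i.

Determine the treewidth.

A width-2 tree decomposition is:
Bags: B1 = {a, b, c}  B2 = {a, b, e}  B3 = {a, d, e}  B4 = {a, d, g}  B5 = {a, f, g}  B6 = {a, f, h}  B7 = {a, h, i}
Tree: B1–B2, B2–B3, B3–B4, B4–B5, B5–B6, B6–B7
Every bag has size at most 3, so the width is 3 − 1 = 2 and tw(G) ≤ 2. The edges a–c–b–e–d–g–f–h–i–a form a cycle, so G is not a tree and its treewidth is at least 2. The upper and lower bounds meet at 2, so that is the treewidth.

2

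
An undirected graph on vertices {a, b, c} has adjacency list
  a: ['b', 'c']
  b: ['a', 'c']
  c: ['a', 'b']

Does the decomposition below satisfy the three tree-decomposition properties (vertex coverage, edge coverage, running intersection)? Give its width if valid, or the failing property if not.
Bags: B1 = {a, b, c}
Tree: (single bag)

Checking the three conditions: (i) the bags cover all of {a, b, c}; (ii) for each edge, some bag contains both endpoints; (iii) the bags containing any fixed vertex form a subtree. All hold, so the decomposition is valid with width 3 − 1 = 2.

Yes; width 2.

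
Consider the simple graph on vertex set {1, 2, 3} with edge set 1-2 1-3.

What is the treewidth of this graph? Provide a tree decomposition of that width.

Treewidth 1.
Bags: B1 = {1, 2}  B2 = {1, 3}
Tree: B1–B2

The largest bag has 2 vertices, giving width 1; this decomposition certifies tw(G) ≤ 1. Any graph with an edge has treewidth ≥ 1, and G has the edge 1–2. Hence tw(G) = 1 exactly.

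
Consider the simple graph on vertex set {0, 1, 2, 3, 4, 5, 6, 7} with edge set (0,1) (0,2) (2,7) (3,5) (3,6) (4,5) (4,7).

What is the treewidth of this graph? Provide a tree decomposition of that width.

The largest bag has 2 vertices, giving width 1; this decomposition certifies tw(G) ≤ 1. G has an edge, so its treewidth is at least 1. The upper and lower bounds meet at 1, so that is the treewidth.

Treewidth 1.
Bags: B1 = {0, 1}  B2 = {0, 2}  B3 = {2, 7}  B4 = {4, 7}  B5 = {4, 5}  B6 = {3, 5}  B7 = {3, 6}
Tree: B1–B2, B2–B3, B3–B4, B4–B5, B5–B6, B6–B7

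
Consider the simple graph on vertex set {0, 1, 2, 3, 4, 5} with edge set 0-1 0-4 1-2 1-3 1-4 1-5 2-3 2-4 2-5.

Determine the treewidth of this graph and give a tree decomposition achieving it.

Treewidth 2.
One optimal decomposition is:
Bags: B1 = {1, 2, 5}  B2 = {1, 2, 4}  B3 = {1, 2, 3}  B4 = {0, 1, 4}
Tree: B1–B2, B2–B3, B2–B4

The largest bag has 3 vertices, giving width 2; this decomposition certifies tw(G) ≤ 2. On the other hand G contains the 3-clique {0, 1, 4}. A clique must lie in a single bag of any decomposition, so no decomposition can have width below 2. Hence tw(G) = 2 exactly.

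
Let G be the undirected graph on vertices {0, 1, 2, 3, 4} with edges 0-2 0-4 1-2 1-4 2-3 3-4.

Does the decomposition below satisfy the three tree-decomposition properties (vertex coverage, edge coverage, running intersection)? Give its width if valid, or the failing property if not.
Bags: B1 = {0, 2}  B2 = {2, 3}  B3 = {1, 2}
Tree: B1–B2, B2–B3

A tree decomposition must satisfy three properties: every vertex lies in some bag; for every edge, both endpoints lie together in some bag; and for every vertex, the bags containing it form a connected subtree. Here vertex 4 appears in no bag, so the decomposition is invalid.

No — vertex 4 appears in no bag.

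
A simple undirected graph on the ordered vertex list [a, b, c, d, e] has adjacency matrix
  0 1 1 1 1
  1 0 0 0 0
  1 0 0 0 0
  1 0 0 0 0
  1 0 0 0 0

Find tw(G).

A width-1 tree decomposition is:
Bags: B1 = {a, e}  B2 = {a, d}  B3 = {a, b}  B4 = {a, c}
Tree: B1–B2, B1–B3, B3–B4
Every bag has size at most 2, so the width is 2 − 1 = 1 and tw(G) ≤ 1. Since G has at least one edge (e.g. a–e), it is not an edgeless graph, so tw(G) ≥ 1. Hence tw(G) = 1 exactly.

1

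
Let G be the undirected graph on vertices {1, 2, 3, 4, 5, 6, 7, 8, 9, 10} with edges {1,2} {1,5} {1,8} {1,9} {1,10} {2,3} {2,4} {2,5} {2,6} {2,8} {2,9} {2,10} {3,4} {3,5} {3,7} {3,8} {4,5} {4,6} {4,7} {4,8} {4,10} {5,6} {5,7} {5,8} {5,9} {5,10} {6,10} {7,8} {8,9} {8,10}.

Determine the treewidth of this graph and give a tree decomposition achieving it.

Treewidth 4.
Bags: B1 = {2, 4, 5, 8, 10}  B2 = {2, 4, 5, 6, 10}  B3 = {1, 2, 5, 8, 10}  B4 = {2, 3, 4, 5, 8}  B5 = {3, 4, 5, 7, 8}  B6 = {1, 2, 5, 8, 9}
Tree: B1–B2, B1–B3, B1–B4, B4–B5, B3–B6

Each bag holds 5 vertices, so the decomposition has width 4, which upper-bounds the treewidth. Conversely, {1, 2, 5, 8, 9} is a clique of size 5, and the vertices of any clique must share a bag in every tree decomposition; so some bag has ≥ 5 vertices and tw(G) ≥ 4. Hence tw(G) = 4 exactly.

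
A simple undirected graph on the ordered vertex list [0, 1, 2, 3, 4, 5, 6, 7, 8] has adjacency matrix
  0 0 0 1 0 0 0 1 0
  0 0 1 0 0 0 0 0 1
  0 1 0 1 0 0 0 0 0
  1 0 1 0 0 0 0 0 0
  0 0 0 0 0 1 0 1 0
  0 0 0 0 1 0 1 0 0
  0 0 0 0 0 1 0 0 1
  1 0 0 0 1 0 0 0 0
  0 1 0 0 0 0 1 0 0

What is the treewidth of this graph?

A width-2 tree decomposition is:
Bags: B1 = {4, 5, 6}  B2 = {4, 6, 7}  B3 = {0, 6, 7}  B4 = {0, 3, 6}  B5 = {2, 3, 6}  B6 = {1, 2, 6}  B7 = {1, 6, 8}
Tree: B1–B2, B2–B3, B3–B4, B4–B5, B5–B6, B6–B7
The largest bag has 3 vertices, giving width 2; this decomposition certifies tw(G) ≤ 2. For the lower bound, G contains the cycle 6–5–4–7–0–3–2–1–8–6, so G is not a forest; only forests have treewidth ≤ 1, hence tw(G) ≥ 2. The upper and lower bounds meet at 2, so that is the treewidth.

2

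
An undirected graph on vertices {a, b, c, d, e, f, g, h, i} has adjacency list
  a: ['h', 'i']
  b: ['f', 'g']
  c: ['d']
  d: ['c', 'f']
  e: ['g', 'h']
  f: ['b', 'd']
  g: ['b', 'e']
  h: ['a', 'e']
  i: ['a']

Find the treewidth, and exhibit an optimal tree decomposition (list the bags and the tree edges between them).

Every bag has size at most 2, so the width is 2 − 1 = 1 and tw(G) ≤ 1. G has an edge, so its treewidth is at least 1. The upper and lower bounds meet at 1, so that is the treewidth.

Treewidth 1.
One optimal decomposition is:
Bags: B1 = {a, i}  B2 = {a, h}  B3 = {e, h}  B4 = {e, g}  B5 = {b, g}  B6 = {b, f}  B7 = {d, f}  B8 = {c, d}
Tree: B1–B2, B2–B3, B3–B4, B4–B5, B5–B6, B6–B7, B7–B8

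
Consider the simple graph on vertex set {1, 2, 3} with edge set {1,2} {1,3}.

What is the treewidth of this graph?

1

A width-1 tree decomposition is:
Bags: B1 = {1, 3}  B2 = {1, 2}
Tree: B1–B2
Each bag holds 2 vertices, so the decomposition has width 1, which upper-bounds the treewidth. Since G has at least one edge (e.g. 1–3), it is not an edgeless graph, so tw(G) ≥ 1. Therefore the treewidth is 1.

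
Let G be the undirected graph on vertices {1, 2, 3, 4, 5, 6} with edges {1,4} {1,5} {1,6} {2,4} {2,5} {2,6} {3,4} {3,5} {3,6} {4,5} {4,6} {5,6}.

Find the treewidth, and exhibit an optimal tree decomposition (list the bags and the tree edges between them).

Treewidth 3.
One such decomposition:
Bags: B1 = {1, 4, 5, 6}  B2 = {3, 4, 5, 6}  B3 = {2, 4, 5, 6}
Tree: B1–B2, B2–B3

Each bag holds 4 vertices, so the decomposition has width 3, which upper-bounds the treewidth. For the lower bound, the 4 vertices {1, 4, 5, 6} are pairwise adjacent, and any tree decomposition puts a clique entirely inside one bag — forcing width ≥ 3. Hence tw(G) = 3 exactly.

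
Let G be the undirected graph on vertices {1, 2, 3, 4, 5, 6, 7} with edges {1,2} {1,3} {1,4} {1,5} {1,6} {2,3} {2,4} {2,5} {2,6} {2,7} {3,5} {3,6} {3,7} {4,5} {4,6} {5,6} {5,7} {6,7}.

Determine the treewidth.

4

A width-4 tree decomposition is:
Bags: B1 = {1, 2, 4, 5, 6}  B2 = {1, 2, 3, 5, 6}  B3 = {2, 3, 5, 6, 7}
Tree: B1–B2, B2–B3
The largest bag has 5 vertices, giving width 4; this decomposition certifies tw(G) ≤ 4. Conversely, {1, 2, 3, 5, 6} is a clique of size 5, and the vertices of any clique must share a bag in every tree decomposition; so some bag has ≥ 5 vertices and tw(G) ≥ 4. The upper and lower bounds meet at 4, so that is the treewidth.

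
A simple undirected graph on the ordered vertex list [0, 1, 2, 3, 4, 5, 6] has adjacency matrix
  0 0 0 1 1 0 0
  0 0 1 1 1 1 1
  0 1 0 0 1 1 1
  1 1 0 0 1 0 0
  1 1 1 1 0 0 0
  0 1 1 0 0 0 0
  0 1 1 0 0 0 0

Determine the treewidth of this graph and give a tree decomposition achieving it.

Each bag holds 3 vertices, so the decomposition has width 2, which upper-bounds the treewidth. Conversely, {0, 3, 4} is a clique of size 3, and the vertices of any clique must share a bag in every tree decomposition; so some bag has ≥ 3 vertices and tw(G) ≥ 2. Combining the bounds, tw(G) = 2.

Treewidth 2.
Bags: B1 = {1, 3, 4}  B2 = {1, 2, 4}  B3 = {1, 2, 5}  B4 = {0, 3, 4}  B5 = {1, 2, 6}
Tree: B1–B2, B2–B3, B1–B4, B3–B5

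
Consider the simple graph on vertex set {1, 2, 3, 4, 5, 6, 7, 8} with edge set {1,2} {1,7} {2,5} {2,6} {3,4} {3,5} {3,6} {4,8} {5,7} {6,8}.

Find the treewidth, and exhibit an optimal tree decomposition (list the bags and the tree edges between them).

The largest bag has 3 vertices, giving width 2; this decomposition certifies tw(G) ≤ 2. For the lower bound, G contains the cycle 8–4–3–6–8, so G is not a forest; only forests have treewidth ≤ 1, hence tw(G) ≥ 2. Combining the bounds, tw(G) = 2.

Treewidth 2.
One optimal decomposition is:
Bags: B1 = {4, 6, 8}  B2 = {3, 4, 6}  B3 = {2, 3, 6}  B4 = {2, 3, 5}  B5 = {1, 2, 5}  B6 = {1, 5, 7}
Tree: B1–B2, B2–B3, B3–B4, B4–B5, B5–B6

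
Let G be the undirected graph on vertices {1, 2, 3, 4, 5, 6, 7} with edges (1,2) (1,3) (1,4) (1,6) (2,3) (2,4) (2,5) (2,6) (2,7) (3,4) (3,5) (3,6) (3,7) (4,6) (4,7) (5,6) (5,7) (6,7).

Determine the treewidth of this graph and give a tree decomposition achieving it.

The largest bag has 5 vertices, giving width 4; this decomposition certifies tw(G) ≤ 4. Conversely, {1, 2, 3, 4, 6} is a clique of size 5, and the vertices of any clique must share a bag in every tree decomposition; so some bag has ≥ 5 vertices and tw(G) ≥ 4. Combining the bounds, tw(G) = 4.

Treewidth 4.
Bags: B1 = {1, 2, 3, 4, 6}  B2 = {2, 3, 4, 6, 7}  B3 = {2, 3, 5, 6, 7}
Tree: B1–B2, B2–B3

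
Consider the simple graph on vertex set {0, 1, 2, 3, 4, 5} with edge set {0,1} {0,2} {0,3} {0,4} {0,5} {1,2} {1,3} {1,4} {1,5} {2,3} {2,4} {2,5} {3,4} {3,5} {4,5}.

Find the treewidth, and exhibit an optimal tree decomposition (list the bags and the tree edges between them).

Treewidth 5.
Bags: B1 = {0, 1, 2, 3, 4, 5}
Tree: (single bag)

With just one bag of size 6, the width is 6 − 1 = 5, so tw(G) ≤ 5. Conversely, {0, 1, 2, 3, 4, 5} is a clique of size 6, and the vertices of any clique must share a bag in every tree decomposition; so some bag has ≥ 6 vertices and tw(G) ≥ 5. Hence tw(G) = 5 exactly.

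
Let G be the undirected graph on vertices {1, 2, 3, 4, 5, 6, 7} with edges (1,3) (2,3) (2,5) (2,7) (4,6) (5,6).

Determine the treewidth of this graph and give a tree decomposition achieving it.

Each bag holds 2 vertices, so the decomposition has width 1, which upper-bounds the treewidth. G has an edge, so its treewidth is at least 1. Therefore the treewidth is 1.

Treewidth 1.
Bags: B1 = {2, 7}  B2 = {2, 5}  B3 = {2, 3}  B4 = {5, 6}  B5 = {1, 3}  B6 = {4, 6}
Tree: B1–B2, B1–B3, B2–B4, B3–B5, B4–B6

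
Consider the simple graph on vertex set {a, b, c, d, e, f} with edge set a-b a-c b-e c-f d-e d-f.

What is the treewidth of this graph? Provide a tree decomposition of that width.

The largest bag has 3 vertices, giving width 2; this decomposition certifies tw(G) ≤ 2. For the lower bound, G contains the cycle d–f–c–a–b–e–d, so G is not a forest; only forests have treewidth ≤ 1, hence tw(G) ≥ 2. Combining the bounds, tw(G) = 2.

Treewidth 2.
Bags: B1 = {c, d, f}  B2 = {a, c, d}  B3 = {a, b, d}  B4 = {b, d, e}
Tree: B1–B2, B2–B3, B3–B4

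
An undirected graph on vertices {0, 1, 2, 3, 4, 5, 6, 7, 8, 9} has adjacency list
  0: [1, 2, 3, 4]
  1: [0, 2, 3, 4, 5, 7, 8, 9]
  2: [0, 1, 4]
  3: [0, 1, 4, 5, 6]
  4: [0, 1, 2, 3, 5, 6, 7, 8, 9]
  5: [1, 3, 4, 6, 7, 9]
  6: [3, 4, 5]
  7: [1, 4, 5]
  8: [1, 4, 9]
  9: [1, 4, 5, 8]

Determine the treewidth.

A width-3 tree decomposition is:
Bags: B1 = {1, 3, 4, 5}  B2 = {3, 4, 5, 6}  B3 = {0, 1, 3, 4}  B4 = {1, 4, 5, 9}  B5 = {1, 4, 8, 9}  B6 = {1, 4, 5, 7}  B7 = {0, 1, 2, 4}
Tree: B1–B2, B1–B3, B1–B4, B4–B5, B1–B6, B3–B7
Every bag has size at most 4, so the width is 4 − 1 = 3 and tw(G) ≤ 3. Conversely, {0, 1, 2, 4} is a clique of size 4, and the vertices of any clique must share a bag in every tree decomposition; so some bag has ≥ 4 vertices and tw(G) ≥ 3. Therefore the treewidth is 3.

3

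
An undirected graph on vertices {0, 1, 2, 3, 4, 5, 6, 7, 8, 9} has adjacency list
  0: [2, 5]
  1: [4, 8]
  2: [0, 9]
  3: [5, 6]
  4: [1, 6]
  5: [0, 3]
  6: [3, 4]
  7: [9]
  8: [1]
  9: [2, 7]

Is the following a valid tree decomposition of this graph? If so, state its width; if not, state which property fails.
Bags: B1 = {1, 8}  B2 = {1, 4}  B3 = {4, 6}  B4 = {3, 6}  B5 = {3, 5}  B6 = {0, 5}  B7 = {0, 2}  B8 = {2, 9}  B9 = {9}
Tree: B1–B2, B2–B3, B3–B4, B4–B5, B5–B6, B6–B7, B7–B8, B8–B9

No — vertex 7 appears in no bag.

A tree decomposition must satisfy three properties: every vertex lies in some bag; for every edge, both endpoints lie together in some bag; and for every vertex, the bags containing it form a connected subtree. Here vertex 7 appears in no bag, so the decomposition is invalid.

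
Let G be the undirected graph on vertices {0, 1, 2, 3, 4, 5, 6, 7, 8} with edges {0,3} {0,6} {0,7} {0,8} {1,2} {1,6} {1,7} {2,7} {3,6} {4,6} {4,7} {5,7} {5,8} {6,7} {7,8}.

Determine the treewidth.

2

A width-2 tree decomposition is:
Bags: B1 = {0, 6, 7}  B2 = {1, 6, 7}  B3 = {0, 7, 8}  B4 = {4, 6, 7}  B5 = {5, 7, 8}  B6 = {1, 2, 7}  B7 = {0, 3, 6}
Tree: B1–B2, B1–B3, B1–B4, B3–B5, B2–B6, B1–B7
The largest bag has 3 vertices, giving width 2; this decomposition certifies tw(G) ≤ 2. On the other hand G contains the 3-clique {0, 3, 6}. A clique must lie in a single bag of any decomposition, so no decomposition can have width below 2. The upper and lower bounds meet at 2, so that is the treewidth.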